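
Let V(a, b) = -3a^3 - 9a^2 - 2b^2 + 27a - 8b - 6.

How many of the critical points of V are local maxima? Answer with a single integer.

V separates as a function of a plus a function of b, so ∇V=0 decouples.
∂V/∂a = -9(a - 1)(a + 3) = 0 at a ∈ {-3, 1}; ∂V/∂b = -4(b + 2) = 0 at b ∈ {-2}.
The Hessian is diagonal: diag(V_aa, V_bb). Second derivatives: V_aa(-3)=36, V_aa(1)=-36; V_bb(-2)=-4.
Local maxima occur where both diagonal entries negative: (1, -2). Count: 1.

1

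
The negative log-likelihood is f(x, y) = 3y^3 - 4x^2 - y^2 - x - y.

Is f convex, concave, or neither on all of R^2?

The term 3y^3 is cubic, so the Hessian is not constant.
∂²f/∂y² = 18y - 2, which takes both signs as y varies (negative for sufficiently negative y). A diagonal entry of the Hessian changing sign means the Hessian is neither positive- nor negative-semidefinite on all of R^2.

neither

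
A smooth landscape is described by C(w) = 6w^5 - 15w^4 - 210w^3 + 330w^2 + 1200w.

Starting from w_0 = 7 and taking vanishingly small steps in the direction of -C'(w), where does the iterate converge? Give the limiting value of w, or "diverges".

C'(w) = 30(w - 5)(w - 2)(w + 1)(w + 4), so C'(7) = 26400.
Gradient descent moves in the -C' direction, i.e. w is decreasing.
The nearest critical point in that direction is w = 5, where C'' = 4860 > 0 (a local minimum). The iterate converges there.

5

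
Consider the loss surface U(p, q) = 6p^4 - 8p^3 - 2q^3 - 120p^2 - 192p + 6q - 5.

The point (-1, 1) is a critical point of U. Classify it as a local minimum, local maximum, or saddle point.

local maximum

The mixed partial ∂²U/∂p∂q is 0, so the Hessian at any point is diag(U_pp, U_qq) = diag(24(3p^2 - 2p - 10), -12q).
At (-1, 1): H = diag(-120, -12).
Both eigenvalues are negative, so H is negative definite: a local maximum.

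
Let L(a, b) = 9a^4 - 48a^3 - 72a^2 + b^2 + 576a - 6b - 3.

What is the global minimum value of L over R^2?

-924

L(a,b) separates as P(a) + Q(b) − 3, so its minimum is min P + min Q − 3.
P'(a) = 36(a - 4)(a - 2)(a + 2) vanishes at a ∈ {-2, 2, 4}; Q'(b) = 2b - 6 vanishes at b ∈ {3}.
Local minima of P (where P''>0): P(-2)=-912, P(4)=384. Local minima of Q: Q(3)=-9.
So the global minimum of L is P(-2) + Q(3) − 3 = -912 − 9 − 3 = -924, attained at (-2, 3).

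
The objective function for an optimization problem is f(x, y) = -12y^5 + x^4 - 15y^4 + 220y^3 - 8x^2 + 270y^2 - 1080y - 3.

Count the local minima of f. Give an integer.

4

f separates as a function of x plus a function of y, so ∇f=0 decouples.
∂f/∂x = 4x(x - 2)(x + 2) = 0 at x ∈ {-2, 0, 2}; ∂f/∂y = -60(y - 3)(y - 1)(y + 2)(y + 3) = 0 at y ∈ {-3, -2, 1, 3}.
The Hessian is diagonal: diag(f_xx, f_yy). Second derivatives: f_xx(-2)=32, f_xx(0)=-16, f_xx(2)=32; f_yy(-3)=1440, f_yy(-2)=-900, f_yy(1)=1440, f_yy(3)=-3600.
Local minima occur where both diagonal entries positive: (-2, -3), (-2, 1), (2, -3), (2, 1). Count: 4.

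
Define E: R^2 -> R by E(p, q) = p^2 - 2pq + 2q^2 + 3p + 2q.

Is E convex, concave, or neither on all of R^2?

E is quadratic, so its Hessian is the constant matrix H = [[2, -2], [-2, 4]].
det(H) = 4, tr(H) = 6.
det(H) > 0 and tr(H) > 0, so H is positive definite everywhere: convex.

convex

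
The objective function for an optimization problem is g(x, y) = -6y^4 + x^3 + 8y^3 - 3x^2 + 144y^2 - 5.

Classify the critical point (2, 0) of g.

local minimum

The mixed partial ∂²g/∂x∂y is 0, so the Hessian at any point is diag(g_xx, g_yy) = diag(6(x - 1), 24(-3y^2 + 2y + 12)).
At (2, 0): H = diag(6, 288).
Both eigenvalues are positive, so H is positive definite: a local minimum.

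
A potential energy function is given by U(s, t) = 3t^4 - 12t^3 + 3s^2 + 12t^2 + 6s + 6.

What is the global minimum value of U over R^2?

U(s,t) separates as P(s) + Q(t) + 6, so its minimum is min P + min Q + 6.
P'(s) = 6s + 6 vanishes at s ∈ {-1}; Q'(t) = 12t(t - 2)(t - 1) vanishes at t ∈ {0, 1, 2}.
Local minima of P (where P''>0): P(-1)=-3. Local minima of Q: Q(0)=0, Q(2)=0.
So the global minimum of U is P(-1) + Q(0) + 6 = -3 + 0 + 6 = 3, attained at (-1, 0).

3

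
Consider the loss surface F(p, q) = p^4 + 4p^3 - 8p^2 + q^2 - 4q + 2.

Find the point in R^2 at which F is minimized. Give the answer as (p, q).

(-4, 2)

F(p,q) separates as A(p) + B(q) + 2, so its minimum is min A + min B + 2.
A'(p) = 4p(p - 1)(p + 4) vanishes at p ∈ {-4, 0, 1}; B'(q) = 2q - 4 vanishes at q ∈ {2}.
Local minima of A (where A''>0): A(-4)=-128, A(1)=-3. Local minima of B: B(2)=-4.
So the global minimum of F is A(-4) + B(2) + 2 = -128 − 4 + 2 = -130, attained at (-4, 2).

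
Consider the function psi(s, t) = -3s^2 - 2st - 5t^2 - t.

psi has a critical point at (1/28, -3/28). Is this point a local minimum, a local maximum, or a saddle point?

The Hessian of psi is constant: H = [[-6, -2], [-2, -10]].
det(H) = (-6)·(-10) − (-2)² = 56.
det(H) > 0 and tr(H) = -16 < 0, so H is negative definite and the point is a local maximum.

local maximum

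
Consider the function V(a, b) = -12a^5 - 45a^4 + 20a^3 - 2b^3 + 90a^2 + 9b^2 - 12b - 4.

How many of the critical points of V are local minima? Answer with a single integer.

V separates as a function of a plus a function of b, so ∇V=0 decouples.
∂V/∂a = -60a(a - 1)(a + 1)(a + 3) = 0 at a ∈ {-3, -1, 0, 1}; ∂V/∂b = -6(b - 2)(b - 1) = 0 at b ∈ {1, 2}.
The Hessian is diagonal: diag(V_aa, V_bb). Second derivatives: V_aa(-3)=1440, V_aa(-1)=-240, V_aa(0)=180, V_aa(1)=-480; V_bb(1)=6, V_bb(2)=-6.
Local minima occur where both diagonal entries positive: (-3, 1), (0, 1). Count: 2.

2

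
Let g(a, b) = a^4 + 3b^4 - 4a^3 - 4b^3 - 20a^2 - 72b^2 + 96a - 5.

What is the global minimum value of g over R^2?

g(a,b) separates as P(a) + Q(b) − 5, so its minimum is min P + min Q − 5.
P'(a) = 4(a - 4)(a - 2)(a + 3) vanishes at a ∈ {-3, 2, 4}; Q'(b) = 12b(b - 4)(b + 3) vanishes at b ∈ {-3, 0, 4}.
Local minima of P (where P''>0): P(-3)=-279, P(4)=64. Local minima of Q: Q(-3)=-297, Q(4)=-640.
So the global minimum of g is P(-3) + Q(4) − 5 = -279 − 640 − 5 = -924, attained at (-3, 4).

-924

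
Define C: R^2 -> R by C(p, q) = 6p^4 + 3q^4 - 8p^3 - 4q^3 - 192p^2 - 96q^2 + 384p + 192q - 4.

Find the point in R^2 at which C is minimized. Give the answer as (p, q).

(-4, -4)

C(p,q) separates as A(p) + B(q) − 4, so its minimum is min A + min B − 4.
A'(p) = 24(p - 4)(p - 1)(p + 4) vanishes at p ∈ {-4, 1, 4}; B'(q) = 12(q - 4)(q - 1)(q + 4) vanishes at q ∈ {-4, 1, 4}.
Local minima of A (where A''>0): A(-4)=-2560, A(4)=-512. Local minima of B: B(-4)=-1280, B(4)=-256.
So the global minimum of C is A(-4) + B(-4) − 4 = -2560 − 1280 − 4 = -3844, attained at (-4, -4).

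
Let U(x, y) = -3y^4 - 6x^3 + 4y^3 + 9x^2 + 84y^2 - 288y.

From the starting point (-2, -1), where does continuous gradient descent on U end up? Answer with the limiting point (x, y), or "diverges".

U is separable, so gradient descent decouples: x follows -∂U/∂x, y follows -∂U/∂y.
∂U/∂x = -18x(x - 1); at x=-2 this is -108, so x increases.
∂U/∂y = -12(y - 3)(y - 2)(y + 4); at y=-1 this is -432, so y increases.
x converges to its nearest critical value 0 (a local min of the x-part); y converges to 2. The iterate converges to (0, 2).

(0, 2)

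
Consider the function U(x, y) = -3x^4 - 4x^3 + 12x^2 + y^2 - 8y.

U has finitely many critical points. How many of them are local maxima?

0

U separates as a function of x plus a function of y, so ∇U=0 decouples.
∂U/∂x = -12x(x - 1)(x + 2) = 0 at x ∈ {-2, 0, 1}; ∂U/∂y = 2(y - 4) = 0 at y ∈ {4}.
The Hessian is diagonal: diag(U_xx, U_yy). Second derivatives: U_xx(-2)=-72, U_xx(0)=24, U_xx(1)=-36; U_yy(4)=2.
Local maxima occur where both diagonal entries negative: none. Count: 0.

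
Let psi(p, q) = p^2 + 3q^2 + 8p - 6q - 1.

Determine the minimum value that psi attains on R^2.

psi(p,q) separates as A(p) + B(q) − 1, so its minimum is min A + min B − 1.
A'(p) = 2p + 8 vanishes at p ∈ {-4}; B'(q) = 6q - 6 vanishes at q ∈ {1}.
Local minima of A (where A''>0): A(-4)=-16. Local minima of B: B(1)=-3.
So the global minimum of psi is A(-4) + B(1) − 1 = -16 − 3 − 1 = -20, attained at (-4, 1).

-20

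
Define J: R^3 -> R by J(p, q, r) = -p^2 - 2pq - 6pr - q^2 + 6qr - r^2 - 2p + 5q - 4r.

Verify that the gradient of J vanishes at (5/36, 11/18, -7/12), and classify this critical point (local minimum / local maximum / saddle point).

∇J = (-2p - 2q - 6r - 2, -2p - 2q + 6r + 5, -6p + 6q - 2r - 4); substituting (5/36, 11/18, -7/12) gives ∇J = (0, 0, 0), so (5/36, 11/18, -7/12) is indeed a critical point.
The Hessian is constant: H = [[-2, -2, -6], [-2, -2, 6], [-6, 6, -2]].
Leading principal minors: Δ₁ = -2, Δ₂ = 0, Δ₃ = 288.
The minors fit neither the all-positive nor the alternating-sign pattern, so H is indefinite: a saddle point.

saddle point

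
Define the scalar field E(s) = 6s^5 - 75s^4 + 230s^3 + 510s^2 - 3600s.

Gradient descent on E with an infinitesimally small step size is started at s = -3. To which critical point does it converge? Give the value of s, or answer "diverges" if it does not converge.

E'(s) = 30(s - 5)(s - 4)(s - 3)(s + 2), so E'(-3) = 10080.
Gradient descent moves in the -E' direction, i.e. s is decreasing.
There is no critical point below s=-3, and E' keeps the same sign, so the iterate runs off to −∞.

diverges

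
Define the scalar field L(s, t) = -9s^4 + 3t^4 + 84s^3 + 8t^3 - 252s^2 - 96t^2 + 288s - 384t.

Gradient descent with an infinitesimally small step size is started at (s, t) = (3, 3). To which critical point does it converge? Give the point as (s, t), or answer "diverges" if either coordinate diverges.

(2, 4)

L is separable, so gradient descent decouples: s follows -∂L/∂s, t follows -∂L/∂t.
∂L/∂s = -36(s - 4)(s - 2)(s - 1); at s=3 this is 72, so s decreases.
∂L/∂t = 12(t - 4)(t + 2)(t + 4); at t=3 this is -420, so t increases.
s converges to its nearest critical value 2 (a local min of the s-part); t converges to 4. The iterate converges to (2, 4).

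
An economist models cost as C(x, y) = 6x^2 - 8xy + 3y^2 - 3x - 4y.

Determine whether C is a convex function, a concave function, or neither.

convex

C is quadratic, so its Hessian is the constant matrix H = [[12, -8], [-8, 6]].
det(H) = 8, tr(H) = 18.
det(H) > 0 and tr(H) > 0, so H is positive definite everywhere: convex.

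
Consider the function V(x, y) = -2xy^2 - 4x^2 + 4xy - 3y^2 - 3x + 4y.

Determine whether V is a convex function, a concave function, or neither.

The term -2xy^2 is cubic, so the Hessian is not constant.
∂²V/∂y² = -4x - 6, which takes both signs as x varies (negative for sufficiently large x). A diagonal entry of the Hessian changing sign means the Hessian is neither positive- nor negative-semidefinite on all of R^2.

neither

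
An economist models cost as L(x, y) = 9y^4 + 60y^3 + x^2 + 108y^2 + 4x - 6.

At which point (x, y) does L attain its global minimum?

(-2, 0)

L(x,y) separates as P(x) + Q(y) − 6, so its minimum is min P + min Q − 6.
P'(x) = 2x + 4 vanishes at x ∈ {-2}; Q'(y) = 36y(y + 2)(y + 3) vanishes at y ∈ {-3, -2, 0}.
Local minima of P (where P''>0): P(-2)=-4. Local minima of Q: Q(-3)=81, Q(0)=0.
So the global minimum of L is P(-2) + Q(0) − 6 = -4 + 0 − 6 = -10, attained at (-2, 0).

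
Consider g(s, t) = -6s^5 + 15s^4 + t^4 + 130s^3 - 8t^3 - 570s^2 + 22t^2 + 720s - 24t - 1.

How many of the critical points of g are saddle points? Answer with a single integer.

g separates as a function of s plus a function of t, so ∇g=0 decouples.
∂g/∂s = -30(s - 3)(s - 2)(s - 1)(s + 4) = 0 at s ∈ {-4, 1, 2, 3}; ∂g/∂t = 4(t - 3)(t - 2)(t - 1) = 0 at t ∈ {1, 2, 3}.
The Hessian is diagonal: diag(g_ss, g_tt). Second derivatives: g_ss(-4)=6300, g_ss(1)=-300, g_ss(2)=180, g_ss(3)=-420; g_tt(1)=8, g_tt(2)=-4, g_tt(3)=8.
Saddle points occur where the two diagonal entries have opposite signs: (-4, 2), (1, 1), (1, 3), (2, 2), (3, 1), (3, 3). Count: 6.

6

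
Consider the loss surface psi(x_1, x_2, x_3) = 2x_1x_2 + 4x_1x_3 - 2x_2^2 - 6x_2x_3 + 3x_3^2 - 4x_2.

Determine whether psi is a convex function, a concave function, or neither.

psi is quadratic, so its Hessian is the constant matrix H = [[0, 2, 4], [2, -4, -6], [4, -6, 6]].
Leading principal minors: 0, -4, -56.
Neither pattern holds ⇒ H is indefinite ⇒ neither convex nor concave.

neither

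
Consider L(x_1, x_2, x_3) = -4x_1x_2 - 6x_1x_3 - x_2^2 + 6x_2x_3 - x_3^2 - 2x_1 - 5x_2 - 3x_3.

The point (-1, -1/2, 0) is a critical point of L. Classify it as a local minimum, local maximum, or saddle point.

The Hessian is constant: H = [[0, -4, -6], [-4, -2, 6], [-6, 6, -2]].
Leading principal minors: Δ₁ = 0, Δ₂ = -16, Δ₃ = 392.
The minors fit neither the all-positive nor the alternating-sign pattern, so H is indefinite: a saddle point.

saddle point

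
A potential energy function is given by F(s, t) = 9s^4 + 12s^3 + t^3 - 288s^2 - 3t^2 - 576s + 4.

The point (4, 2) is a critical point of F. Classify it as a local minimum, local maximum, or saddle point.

local minimum

The mixed partial ∂²F/∂s∂t is 0, so the Hessian at any point is diag(F_ss, F_tt) = diag(36(3s^2 + 2s - 16), 6(t - 1)).
At (4, 2): H = diag(1440, 6).
Both eigenvalues are positive, so H is positive definite: a local minimum.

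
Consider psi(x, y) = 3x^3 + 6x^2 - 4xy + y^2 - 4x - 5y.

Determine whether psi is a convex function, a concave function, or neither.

neither

The term 3x^3 is cubic, so the Hessian is not constant.
∂²psi/∂x² = 18x + 12, which takes both signs as x varies (negative for sufficiently negative x). A diagonal entry of the Hessian changing sign means the Hessian is neither positive- nor negative-semidefinite on all of R^2.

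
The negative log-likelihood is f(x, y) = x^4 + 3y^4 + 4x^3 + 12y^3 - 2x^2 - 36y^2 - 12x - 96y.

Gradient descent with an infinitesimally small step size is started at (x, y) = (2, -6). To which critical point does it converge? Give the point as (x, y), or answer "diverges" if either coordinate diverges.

(1, -4)

f is separable, so gradient descent decouples: x follows -∂f/∂x, y follows -∂f/∂y.
∂f/∂x = 4(x - 1)(x + 1)(x + 3); at x=2 this is 60, so x decreases.
∂f/∂y = 12(y - 2)(y + 1)(y + 4); at y=-6 this is -960, so y increases.
x converges to its nearest critical value 1 (a local min of the x-part); y converges to -4. The iterate converges to (1, -4).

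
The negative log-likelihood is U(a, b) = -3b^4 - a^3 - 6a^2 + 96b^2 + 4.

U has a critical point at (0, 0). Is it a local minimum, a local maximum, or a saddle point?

saddle point

The mixed partial ∂²U/∂a∂b is 0, so the Hessian at any point is diag(U_aa, U_bb) = diag(-6(a + 2), 12(-3b^2 + 16)).
At (0, 0): H = diag(-12, 192).
The eigenvalues have opposite signs, so H is indefinite: a saddle point.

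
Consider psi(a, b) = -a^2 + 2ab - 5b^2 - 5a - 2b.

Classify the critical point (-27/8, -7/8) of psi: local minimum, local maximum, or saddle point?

The Hessian of psi is constant: H = [[-2, 2], [2, -10]].
det(H) = (-2)·(-10) − 2² = 16.
det(H) > 0 and tr(H) = -12 < 0, so H is negative definite and the point is a local maximum.

local maximum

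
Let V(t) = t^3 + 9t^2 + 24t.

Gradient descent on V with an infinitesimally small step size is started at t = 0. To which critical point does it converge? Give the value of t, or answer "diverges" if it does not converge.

V'(t) = 3(t + 2)(t + 4), so V'(0) = 24.
Gradient descent moves in the -V' direction, i.e. t is decreasing.
The nearest critical point in that direction is t = -2, where V'' = 6 > 0 (a local minimum). The iterate converges there.

-2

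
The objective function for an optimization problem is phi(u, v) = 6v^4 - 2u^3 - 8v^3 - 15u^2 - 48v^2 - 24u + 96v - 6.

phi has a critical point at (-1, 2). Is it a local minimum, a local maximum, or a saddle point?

The mixed partial ∂²phi/∂u∂v is 0, so the Hessian at any point is diag(phi_uu, phi_vv) = diag(-6(2u + 5), 24(3v^2 - 2v - 4)).
At (-1, 2): H = diag(-18, 96).
The eigenvalues have opposite signs, so H is indefinite: a saddle point.

saddle point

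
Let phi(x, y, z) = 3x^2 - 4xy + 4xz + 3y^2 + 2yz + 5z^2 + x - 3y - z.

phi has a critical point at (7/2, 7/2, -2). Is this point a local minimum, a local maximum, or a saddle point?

local minimum

The Hessian is constant: H = [[6, -4, 4], [-4, 6, 2], [4, 2, 10]].
Leading principal minors: Δ₁ = 6, Δ₂ = 20, Δ₃ = 16.
All leading minors are positive, so H is positive definite: a local minimum.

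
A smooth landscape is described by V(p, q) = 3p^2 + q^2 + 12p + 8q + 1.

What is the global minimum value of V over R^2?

V(p,q) separates as A(p) + B(q) + 1, so its minimum is min A + min B + 1.
A'(p) = 6p + 12 vanishes at p ∈ {-2}; B'(q) = 2q + 8 vanishes at q ∈ {-4}.
Local minima of A (where A''>0): A(-2)=-12. Local minima of B: B(-4)=-16.
So the global minimum of V is A(-2) + B(-4) + 1 = -12 − 16 + 1 = -27, attained at (-2, -4).

-27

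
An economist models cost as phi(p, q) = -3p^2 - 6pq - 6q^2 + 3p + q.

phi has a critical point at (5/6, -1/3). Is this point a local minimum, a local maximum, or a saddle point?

The Hessian of phi is constant: H = [[-6, -6], [-6, -12]].
det(H) = (-6)·(-12) − (-6)² = 36.
det(H) > 0 and tr(H) = -18 < 0, so H is negative definite and the point is a local maximum.

local maximum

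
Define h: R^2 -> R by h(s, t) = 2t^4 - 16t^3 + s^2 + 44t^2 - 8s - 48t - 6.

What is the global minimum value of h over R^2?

-40

h(s,t) separates as P(s) + Q(t) − 6, so its minimum is min P + min Q − 6.
P'(s) = 2s - 8 vanishes at s ∈ {4}; Q'(t) = 8(t - 3)(t - 2)(t - 1) vanishes at t ∈ {1, 2, 3}.
Local minima of P (where P''>0): P(4)=-16. Local minima of Q: Q(1)=-18, Q(3)=-18.
So the global minimum of h is P(4) + Q(1) − 6 = -16 − 18 − 6 = -40, attained at (4, 1).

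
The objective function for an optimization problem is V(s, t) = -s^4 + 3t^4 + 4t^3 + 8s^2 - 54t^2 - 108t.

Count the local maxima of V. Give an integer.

2

V separates as a function of s plus a function of t, so ∇V=0 decouples.
∂V/∂s = -4s(s - 2)(s + 2) = 0 at s ∈ {-2, 0, 2}; ∂V/∂t = 12(t - 3)(t + 1)(t + 3) = 0 at t ∈ {-3, -1, 3}.
The Hessian is diagonal: diag(V_ss, V_tt). Second derivatives: V_ss(-2)=-32, V_ss(0)=16, V_ss(2)=-32; V_tt(-3)=144, V_tt(-1)=-96, V_tt(3)=288.
Local maxima occur where both diagonal entries negative: (-2, -1), (2, -1). Count: 2.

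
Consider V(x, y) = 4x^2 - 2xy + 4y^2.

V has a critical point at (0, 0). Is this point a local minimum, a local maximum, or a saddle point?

The Hessian of V is constant: H = [[8, -2], [-2, 8]].
det(H) = 8·8 − (-2)² = 60.
det(H) > 0 and tr(H) = 16 > 0, so H is positive definite and the point is a local minimum.

local minimum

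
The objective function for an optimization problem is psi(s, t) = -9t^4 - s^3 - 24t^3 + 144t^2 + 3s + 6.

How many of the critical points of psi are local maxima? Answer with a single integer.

2

psi separates as a function of s plus a function of t, so ∇psi=0 decouples.
∂psi/∂s = -3(s - 1)(s + 1) = 0 at s ∈ {-1, 1}; ∂psi/∂t = -36t(t - 2)(t + 4) = 0 at t ∈ {-4, 0, 2}.
The Hessian is diagonal: diag(psi_ss, psi_tt). Second derivatives: psi_ss(-1)=6, psi_ss(1)=-6; psi_tt(-4)=-864, psi_tt(0)=288, psi_tt(2)=-432.
Local maxima occur where both diagonal entries negative: (1, -4), (1, 2). Count: 2.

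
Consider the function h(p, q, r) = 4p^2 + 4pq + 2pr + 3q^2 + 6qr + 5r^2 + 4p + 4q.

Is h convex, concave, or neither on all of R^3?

convex

h is quadratic, so its Hessian is the constant matrix H = [[8, 4, 2], [4, 6, 6], [2, 6, 10]].
Leading principal minors: 8, 32, 104.
All positive ⇒ H ≻ 0 ⇒ convex.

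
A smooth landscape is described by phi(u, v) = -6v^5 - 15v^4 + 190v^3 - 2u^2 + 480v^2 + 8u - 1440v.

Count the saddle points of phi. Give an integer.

2

phi separates as a function of u plus a function of v, so ∇phi=0 decouples.
∂phi/∂u = -4(u - 2) = 0 at u ∈ {2}; ∂phi/∂v = -30(v - 4)(v - 1)(v + 3)(v + 4) = 0 at v ∈ {-4, -3, 1, 4}.
The Hessian is diagonal: diag(phi_uu, phi_vv). Second derivatives: phi_uu(2)=-4; phi_vv(-4)=1200, phi_vv(-3)=-840, phi_vv(1)=1800, phi_vv(4)=-5040.
Saddle points occur where the two diagonal entries have opposite signs: (2, -4), (2, 1). Count: 2.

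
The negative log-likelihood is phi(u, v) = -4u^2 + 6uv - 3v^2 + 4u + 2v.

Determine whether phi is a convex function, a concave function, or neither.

phi is quadratic, so its Hessian is the constant matrix H = [[-8, 6], [6, -6]].
det(H) = 12, tr(H) = -14.
det(H) > 0 and tr(H) < 0, so H is negative definite everywhere: concave.

concave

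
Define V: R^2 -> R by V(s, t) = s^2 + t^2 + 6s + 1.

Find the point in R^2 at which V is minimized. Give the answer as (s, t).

(-3, 0)

V(s,t) separates as P(s) + Q(t) + 1, so its minimum is min P + min Q + 1.
P'(s) = 2s + 6 vanishes at s ∈ {-3}; Q'(t) = 2t vanishes at t ∈ {0}.
Local minima of P (where P''>0): P(-3)=-9. Local minima of Q: Q(0)=0.
So the global minimum of V is P(-3) + Q(0) + 1 = -9 + 0 + 1 = -8, attained at (-3, 0).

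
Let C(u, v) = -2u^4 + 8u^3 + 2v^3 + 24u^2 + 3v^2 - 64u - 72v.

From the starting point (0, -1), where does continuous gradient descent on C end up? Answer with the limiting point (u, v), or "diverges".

C is separable, so gradient descent decouples: u follows -∂C/∂u, v follows -∂C/∂v.
∂C/∂u = -8(u - 4)(u - 1)(u + 2); at u=0 this is -64, so u increases.
∂C/∂v = 6(v - 3)(v + 4); at v=-1 this is -72, so v increases.
u converges to its nearest critical value 1 (a local min of the u-part); v converges to 3. The iterate converges to (1, 3).

(1, 3)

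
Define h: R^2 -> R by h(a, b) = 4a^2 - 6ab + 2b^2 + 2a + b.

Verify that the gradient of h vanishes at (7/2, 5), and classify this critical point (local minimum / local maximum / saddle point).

saddle point

∇h = (8a - 6b + 2, -6a + 4b + 1); substituting (7/2, 5) gives ∇h = (0, 0), so (7/2, 5) is indeed a critical point.
The Hessian of h is constant: H = [[8, -6], [-6, 4]].
det(H) = 8·4 − (-6)² = -4.
Since det(H) < 0, H is indefinite and the critical point is a saddle point.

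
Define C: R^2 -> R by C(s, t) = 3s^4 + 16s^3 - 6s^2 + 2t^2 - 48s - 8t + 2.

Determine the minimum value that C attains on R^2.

-166

C(s,t) separates as P(s) + Q(t) + 2, so its minimum is min P + min Q + 2.
P'(s) = 12(s - 1)(s + 1)(s + 4) vanishes at s ∈ {-4, -1, 1}; Q'(t) = 4(t - 2) vanishes at t ∈ {2}.
Local minima of P (where P''>0): P(-4)=-160, P(1)=-35. Local minima of Q: Q(2)=-8.
So the global minimum of C is P(-4) + Q(2) + 2 = -160 − 8 + 2 = -166, attained at (-4, 2).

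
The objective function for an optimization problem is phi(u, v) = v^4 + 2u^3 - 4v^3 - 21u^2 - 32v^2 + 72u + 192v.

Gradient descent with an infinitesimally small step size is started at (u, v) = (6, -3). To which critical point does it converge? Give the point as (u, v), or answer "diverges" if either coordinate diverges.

(4, -4)

phi is separable, so gradient descent decouples: u follows -∂phi/∂u, v follows -∂phi/∂v.
∂phi/∂u = 6(u - 4)(u - 3); at u=6 this is 36, so u decreases.
∂phi/∂v = 4(v - 4)(v - 3)(v + 4); at v=-3 this is 168, so v decreases.
u converges to its nearest critical value 4 (a local min of the u-part); v converges to -4. The iterate converges to (4, -4).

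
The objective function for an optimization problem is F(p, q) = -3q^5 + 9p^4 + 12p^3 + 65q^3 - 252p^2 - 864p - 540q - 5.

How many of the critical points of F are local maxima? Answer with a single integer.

2

F separates as a function of p plus a function of q, so ∇F=0 decouples.
∂F/∂p = 36(p - 4)(p + 2)(p + 3) = 0 at p ∈ {-3, -2, 4}; ∂F/∂q = -15(q - 3)(q - 2)(q + 2)(q + 3) = 0 at q ∈ {-3, -2, 2, 3}.
The Hessian is diagonal: diag(F_pp, F_qq). Second derivatives: F_pp(-3)=252, F_pp(-2)=-216, F_pp(4)=1512; F_qq(-3)=450, F_qq(-2)=-300, F_qq(2)=300, F_qq(3)=-450.
Local maxima occur where both diagonal entries negative: (-2, -2), (-2, 3). Count: 2.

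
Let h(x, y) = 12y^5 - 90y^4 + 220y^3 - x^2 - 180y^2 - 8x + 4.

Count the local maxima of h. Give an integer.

2

h separates as a function of x plus a function of y, so ∇h=0 decouples.
∂h/∂x = -2(x + 4) = 0 at x ∈ {-4}; ∂h/∂y = 60y(y - 3)(y - 2)(y - 1) = 0 at y ∈ {0, 1, 2, 3}.
The Hessian is diagonal: diag(h_xx, h_yy). Second derivatives: h_xx(-4)=-2; h_yy(0)=-360, h_yy(1)=120, h_yy(2)=-120, h_yy(3)=360.
Local maxima occur where both diagonal entries negative: (-4, 0), (-4, 2). Count: 2.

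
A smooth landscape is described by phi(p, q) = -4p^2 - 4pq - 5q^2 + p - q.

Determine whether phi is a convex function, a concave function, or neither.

phi is quadratic, so its Hessian is the constant matrix H = [[-8, -4], [-4, -10]].
det(H) = 64, tr(H) = -18.
det(H) > 0 and tr(H) < 0, so H is negative definite everywhere: concave.

concave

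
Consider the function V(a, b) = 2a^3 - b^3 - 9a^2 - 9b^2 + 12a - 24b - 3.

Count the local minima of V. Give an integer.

1

V separates as a function of a plus a function of b, so ∇V=0 decouples.
∂V/∂a = 6(a - 2)(a - 1) = 0 at a ∈ {1, 2}; ∂V/∂b = -3(b + 2)(b + 4) = 0 at b ∈ {-4, -2}.
The Hessian is diagonal: diag(V_aa, V_bb). Second derivatives: V_aa(1)=-6, V_aa(2)=6; V_bb(-4)=6, V_bb(-2)=-6.
Local minima occur where both diagonal entries positive: (2, -4). Count: 1.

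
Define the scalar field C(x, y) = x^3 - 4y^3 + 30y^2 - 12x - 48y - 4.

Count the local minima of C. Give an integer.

C separates as a function of x plus a function of y, so ∇C=0 decouples.
∂C/∂x = 3(x - 2)(x + 2) = 0 at x ∈ {-2, 2}; ∂C/∂y = -12(y - 4)(y - 1) = 0 at y ∈ {1, 4}.
The Hessian is diagonal: diag(C_xx, C_yy). Second derivatives: C_xx(-2)=-12, C_xx(2)=12; C_yy(1)=36, C_yy(4)=-36.
Local minima occur where both diagonal entries positive: (2, 1). Count: 1.

1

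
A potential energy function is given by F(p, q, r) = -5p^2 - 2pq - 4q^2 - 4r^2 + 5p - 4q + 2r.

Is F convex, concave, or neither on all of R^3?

concave

F is quadratic, so its Hessian is the constant matrix H = [[-10, -2, 0], [-2, -8, 0], [0, 0, -8]].
Leading principal minors: -10, 76, -608.
Signs alternate −, +, − ⇒ H ≺ 0 ⇒ concave.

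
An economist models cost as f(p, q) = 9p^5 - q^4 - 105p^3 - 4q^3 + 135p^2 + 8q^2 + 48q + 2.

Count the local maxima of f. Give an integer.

4

f separates as a function of p plus a function of q, so ∇f=0 decouples.
∂f/∂p = 45p(p - 2)(p - 1)(p + 3) = 0 at p ∈ {-3, 0, 1, 2}; ∂f/∂q = -4(q - 2)(q + 2)(q + 3) = 0 at q ∈ {-3, -2, 2}.
The Hessian is diagonal: diag(f_pp, f_qq). Second derivatives: f_pp(-3)=-2700, f_pp(0)=270, f_pp(1)=-180, f_pp(2)=450; f_qq(-3)=-20, f_qq(-2)=16, f_qq(2)=-80.
Local maxima occur where both diagonal entries negative: (-3, -3), (-3, 2), (1, -3), (1, 2). Count: 4.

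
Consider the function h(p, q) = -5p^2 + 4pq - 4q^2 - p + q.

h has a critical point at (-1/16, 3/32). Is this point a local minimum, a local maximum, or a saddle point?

The Hessian of h is constant: H = [[-10, 4], [4, -8]].
det(H) = (-10)·(-8) − 4² = 64.
det(H) > 0 and tr(H) = -18 < 0, so H is negative definite and the point is a local maximum.

local maximum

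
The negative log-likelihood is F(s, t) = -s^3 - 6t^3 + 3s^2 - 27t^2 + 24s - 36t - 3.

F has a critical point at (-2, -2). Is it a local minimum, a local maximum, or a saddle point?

The mixed partial ∂²F/∂s∂t is 0, so the Hessian at any point is diag(F_ss, F_tt) = diag(6(-s + 1), -18(2t + 3)).
At (-2, -2): H = diag(18, 18).
Both eigenvalues are positive, so H is positive definite: a local minimum.

local minimum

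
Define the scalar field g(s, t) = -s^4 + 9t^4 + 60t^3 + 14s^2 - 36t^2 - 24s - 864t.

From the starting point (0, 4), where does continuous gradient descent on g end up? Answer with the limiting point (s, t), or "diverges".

(1, 2)

g is separable, so gradient descent decouples: s follows -∂g/∂s, t follows -∂g/∂t.
∂g/∂s = -4(s - 2)(s - 1)(s + 3); at s=0 this is -24, so s increases.
∂g/∂t = 36(t - 2)(t + 3)(t + 4); at t=4 this is 4032, so t decreases.
s converges to its nearest critical value 1 (a local min of the s-part); t converges to 2. The iterate converges to (1, 2).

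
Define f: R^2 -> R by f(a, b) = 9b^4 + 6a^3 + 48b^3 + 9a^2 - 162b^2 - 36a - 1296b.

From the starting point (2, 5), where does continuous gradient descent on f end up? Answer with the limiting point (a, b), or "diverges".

f is separable, so gradient descent decouples: a follows -∂f/∂a, b follows -∂f/∂b.
∂f/∂a = 18(a - 1)(a + 2); at a=2 this is 72, so a decreases.
∂f/∂b = 36(b - 3)(b + 3)(b + 4); at b=5 this is 5184, so b decreases.
a converges to its nearest critical value 1 (a local min of the a-part); b converges to 3. The iterate converges to (1, 3).

(1, 3)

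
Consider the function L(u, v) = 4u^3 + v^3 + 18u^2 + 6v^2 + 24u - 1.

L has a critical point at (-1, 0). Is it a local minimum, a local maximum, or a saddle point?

The mixed partial ∂²L/∂u∂v is 0, so the Hessian at any point is diag(L_uu, L_vv) = diag(12(2u + 3), 6(v + 2)).
At (-1, 0): H = diag(12, 12).
Both eigenvalues are positive, so H is positive definite: a local minimum.

local minimum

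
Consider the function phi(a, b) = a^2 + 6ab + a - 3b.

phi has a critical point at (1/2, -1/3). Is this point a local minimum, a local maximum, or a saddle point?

The Hessian of phi is constant: H = [[2, 6], [6, 0]].
det(H) = 2·0 − 6² = -36.
Since det(H) < 0, H is indefinite and the critical point is a saddle point.

saddle point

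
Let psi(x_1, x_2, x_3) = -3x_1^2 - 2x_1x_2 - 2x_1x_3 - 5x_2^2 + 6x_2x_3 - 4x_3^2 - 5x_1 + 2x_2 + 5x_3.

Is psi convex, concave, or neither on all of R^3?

concave

psi is quadratic, so its Hessian is the constant matrix H = [[-6, -2, -2], [-2, -10, 6], [-2, 6, -8]].
Leading principal minors: -6, 56, -144.
Signs alternate −, +, − ⇒ H ≺ 0 ⇒ concave.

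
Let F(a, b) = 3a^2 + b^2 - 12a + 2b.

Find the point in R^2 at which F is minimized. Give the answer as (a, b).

(2, -1)

F(a,b) separates as P(a) + Q(b), so its minimum is min P + min Q.
P'(a) = 6a - 12 vanishes at a ∈ {2}; Q'(b) = 2b + 2 vanishes at b ∈ {-1}.
Local minima of P (where P''>0): P(2)=-12. Local minima of Q: Q(-1)=-1.
So the global minimum of F is P(2) + Q(-1) = -12 − 1 = -13, attained at (2, -1).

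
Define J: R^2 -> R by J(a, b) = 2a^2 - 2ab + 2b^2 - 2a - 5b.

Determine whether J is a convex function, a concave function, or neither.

J is quadratic, so its Hessian is the constant matrix H = [[4, -2], [-2, 4]].
det(H) = 12, tr(H) = 8.
det(H) > 0 and tr(H) > 0, so H is positive definite everywhere: convex.

convex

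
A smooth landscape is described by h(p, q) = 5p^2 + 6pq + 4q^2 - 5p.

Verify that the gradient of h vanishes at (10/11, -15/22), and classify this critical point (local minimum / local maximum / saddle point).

local minimum

∇h = (10p + 6q - 5, 6p + 8q); substituting (10/11, -15/22) gives ∇h = (0, 0), so (10/11, -15/22) is indeed a critical point.
The Hessian of h is constant: H = [[10, 6], [6, 8]].
det(H) = 10·8 − 6² = 44.
det(H) > 0 and tr(H) = 18 > 0, so H is positive definite and the point is a local minimum.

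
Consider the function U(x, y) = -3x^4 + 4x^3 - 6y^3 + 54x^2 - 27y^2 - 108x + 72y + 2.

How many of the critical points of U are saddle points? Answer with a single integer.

3

U separates as a function of x plus a function of y, so ∇U=0 decouples.
∂U/∂x = -12(x - 3)(x - 1)(x + 3) = 0 at x ∈ {-3, 1, 3}; ∂U/∂y = -18(y - 1)(y + 4) = 0 at y ∈ {-4, 1}.
The Hessian is diagonal: diag(U_xx, U_yy). Second derivatives: U_xx(-3)=-288, U_xx(1)=96, U_xx(3)=-144; U_yy(-4)=90, U_yy(1)=-90.
Saddle points occur where the two diagonal entries have opposite signs: (-3, -4), (1, 1), (3, -4). Count: 3.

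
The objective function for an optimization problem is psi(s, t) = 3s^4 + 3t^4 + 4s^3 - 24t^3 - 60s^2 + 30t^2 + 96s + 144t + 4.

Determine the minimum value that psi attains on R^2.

psi(s,t) separates as P(s) + Q(t) + 4, so its minimum is min P + min Q + 4.
P'(s) = 12(s - 2)(s - 1)(s + 4) vanishes at s ∈ {-4, 1, 2}; Q'(t) = 12(t - 4)(t - 3)(t + 1) vanishes at t ∈ {-1, 3, 4}.
Local minima of P (where P''>0): P(-4)=-832, P(2)=32. Local minima of Q: Q(-1)=-87, Q(4)=288.
So the global minimum of psi is P(-4) + Q(-1) + 4 = -832 − 87 + 4 = -915, attained at (-4, -1).

-915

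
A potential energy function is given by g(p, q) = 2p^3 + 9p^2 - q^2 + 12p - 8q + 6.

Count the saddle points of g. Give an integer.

1

g separates as a function of p plus a function of q, so ∇g=0 decouples.
∂g/∂p = 6(p + 1)(p + 2) = 0 at p ∈ {-2, -1}; ∂g/∂q = -2(q + 4) = 0 at q ∈ {-4}.
The Hessian is diagonal: diag(g_pp, g_qq). Second derivatives: g_pp(-2)=-6, g_pp(-1)=6; g_qq(-4)=-2.
Saddle points occur where the two diagonal entries have opposite signs: (-1, -4). Count: 1.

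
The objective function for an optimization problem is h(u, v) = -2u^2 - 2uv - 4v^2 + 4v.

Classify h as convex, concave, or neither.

h is quadratic, so its Hessian is the constant matrix H = [[-4, -2], [-2, -8]].
det(H) = 28, tr(H) = -12.
det(H) > 0 and tr(H) < 0, so H is negative definite everywhere: concave.

concave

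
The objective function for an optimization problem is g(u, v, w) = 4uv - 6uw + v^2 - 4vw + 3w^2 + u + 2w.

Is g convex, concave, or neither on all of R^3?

g is quadratic, so its Hessian is the constant matrix H = [[0, 4, -6], [4, 2, -4], [-6, -4, 6]].
Leading principal minors: 0, -16, 24.
Neither pattern holds ⇒ H is indefinite ⇒ neither convex nor concave.

neither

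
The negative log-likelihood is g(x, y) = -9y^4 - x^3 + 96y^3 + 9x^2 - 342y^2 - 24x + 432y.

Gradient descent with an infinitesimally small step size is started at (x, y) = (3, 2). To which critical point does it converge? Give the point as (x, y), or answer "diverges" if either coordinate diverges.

(2, 3)

g is separable, so gradient descent decouples: x follows -∂g/∂x, y follows -∂g/∂y.
∂g/∂x = -3(x - 4)(x - 2); at x=3 this is 3, so x decreases.
∂g/∂y = -36(y - 4)(y - 3)(y - 1); at y=2 this is -72, so y increases.
x converges to its nearest critical value 2 (a local min of the x-part); y converges to 3. The iterate converges to (2, 3).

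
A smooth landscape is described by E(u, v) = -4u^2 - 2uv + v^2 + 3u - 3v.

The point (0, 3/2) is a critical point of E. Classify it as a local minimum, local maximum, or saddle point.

The Hessian of E is constant: H = [[-8, -2], [-2, 2]].
det(H) = (-8)·2 − (-2)² = -20.
Since det(H) < 0, H is indefinite and the critical point is a saddle point.

saddle point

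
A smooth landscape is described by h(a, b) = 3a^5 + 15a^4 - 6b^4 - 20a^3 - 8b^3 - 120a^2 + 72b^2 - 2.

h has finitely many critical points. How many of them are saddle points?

h separates as a function of a plus a function of b, so ∇h=0 decouples.
∂h/∂a = 15a(a - 2)(a + 2)(a + 4) = 0 at a ∈ {-4, -2, 0, 2}; ∂h/∂b = -24b(b - 2)(b + 3) = 0 at b ∈ {-3, 0, 2}.
The Hessian is diagonal: diag(h_aa, h_bb). Second derivatives: h_aa(-4)=-720, h_aa(-2)=240, h_aa(0)=-240, h_aa(2)=720; h_bb(-3)=-360, h_bb(0)=144, h_bb(2)=-240.
Saddle points occur where the two diagonal entries have opposite signs: (-4, 0), (-2, -3), (-2, 2), (0, 0), (2, -3), (2, 2). Count: 6.

6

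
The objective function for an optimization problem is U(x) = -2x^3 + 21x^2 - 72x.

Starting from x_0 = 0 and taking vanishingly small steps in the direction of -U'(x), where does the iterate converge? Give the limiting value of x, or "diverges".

U'(x) = -6(x - 4)(x - 3), so U'(0) = -72.
Gradient descent moves in the -U' direction, i.e. x is increasing.
The nearest critical point in that direction is x = 3, where U'' = 6 > 0 (a local minimum). The iterate converges there.

3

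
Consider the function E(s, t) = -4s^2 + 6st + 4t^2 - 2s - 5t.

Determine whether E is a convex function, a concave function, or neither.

E is quadratic, so its Hessian is the constant matrix H = [[-8, 6], [6, 8]].
det(H) = -100, tr(H) = 0.
det(H) < 0, so H is indefinite: neither convex nor concave.

neither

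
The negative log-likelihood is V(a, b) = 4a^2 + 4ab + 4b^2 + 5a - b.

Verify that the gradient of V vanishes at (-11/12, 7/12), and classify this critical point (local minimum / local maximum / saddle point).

∇V = (8a + 4b + 5, 4a + 8b - 1); substituting (-11/12, 7/12) gives ∇V = (0, 0), so (-11/12, 7/12) is indeed a critical point.
The Hessian of V is constant: H = [[8, 4], [4, 8]].
det(H) = 8·8 − 4² = 48.
det(H) > 0 and tr(H) = 16 > 0, so H is positive definite and the point is a local minimum.

local minimum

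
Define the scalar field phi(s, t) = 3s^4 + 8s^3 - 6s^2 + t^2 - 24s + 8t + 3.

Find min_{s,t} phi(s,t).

-32

phi(s,t) separates as P(s) + Q(t) + 3, so its minimum is min P + min Q + 3.
P'(s) = 12(s - 1)(s + 1)(s + 2) vanishes at s ∈ {-2, -1, 1}; Q'(t) = 2(t + 4) vanishes at t ∈ {-4}.
Local minima of P (where P''>0): P(-2)=8, P(1)=-19. Local minima of Q: Q(-4)=-16.
So the global minimum of phi is P(1) + Q(-4) + 3 = -19 − 16 + 3 = -32, attained at (1, -4).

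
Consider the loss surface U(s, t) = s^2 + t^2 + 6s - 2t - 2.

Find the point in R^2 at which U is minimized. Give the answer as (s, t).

U(s,t) separates as P(s) + Q(t) − 2, so its minimum is min P + min Q − 2.
P'(s) = 2s + 6 vanishes at s ∈ {-3}; Q'(t) = 2(t - 1) vanishes at t ∈ {1}.
Local minima of P (where P''>0): P(-3)=-9. Local minima of Q: Q(1)=-1.
So the global minimum of U is P(-3) + Q(1) − 2 = -9 − 1 − 2 = -12, attained at (-3, 1).

(-3, 1)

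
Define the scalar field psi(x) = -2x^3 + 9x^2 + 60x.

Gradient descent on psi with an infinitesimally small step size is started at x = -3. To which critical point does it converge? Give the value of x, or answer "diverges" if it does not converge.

-2

psi'(x) = -6(x - 5)(x + 2), so psi'(-3) = -48.
Gradient descent moves in the -psi' direction, i.e. x is increasing.
The nearest critical point in that direction is x = -2, where psi'' = 42 > 0 (a local minimum). The iterate converges there.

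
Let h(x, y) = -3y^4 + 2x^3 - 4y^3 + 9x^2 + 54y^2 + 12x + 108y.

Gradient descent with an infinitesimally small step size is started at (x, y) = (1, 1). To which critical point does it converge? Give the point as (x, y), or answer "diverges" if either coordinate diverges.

h is separable, so gradient descent decouples: x follows -∂h/∂x, y follows -∂h/∂y.
∂h/∂x = 6(x + 1)(x + 2); at x=1 this is 36, so x decreases.
∂h/∂y = -12(y - 3)(y + 1)(y + 3); at y=1 this is 192, so y decreases.
x converges to its nearest critical value -1 (a local min of the x-part); y converges to -1. The iterate converges to (-1, -1).

(-1, -1)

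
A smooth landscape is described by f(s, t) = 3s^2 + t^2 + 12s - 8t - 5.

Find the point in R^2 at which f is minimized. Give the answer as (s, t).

(-2, 4)

f(s,t) separates as P(s) + Q(t) − 5, so its minimum is min P + min Q − 5.
P'(s) = 6s + 12 vanishes at s ∈ {-2}; Q'(t) = 2(t - 4) vanishes at t ∈ {4}.
Local minima of P (where P''>0): P(-2)=-12. Local minima of Q: Q(4)=-16.
So the global minimum of f is P(-2) + Q(4) − 5 = -12 − 16 − 5 = -33, attained at (-2, 4).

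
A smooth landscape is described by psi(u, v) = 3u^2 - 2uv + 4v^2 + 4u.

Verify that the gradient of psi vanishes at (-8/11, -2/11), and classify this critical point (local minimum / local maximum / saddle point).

∇psi = (6u - 2v + 4, -2u + 8v); substituting (-8/11, -2/11) gives ∇psi = (0, 0), so (-8/11, -2/11) is indeed a critical point.
The Hessian of psi is constant: H = [[6, -2], [-2, 8]].
det(H) = 6·8 − (-2)² = 44.
det(H) > 0 and tr(H) = 14 > 0, so H is positive definite and the point is a local minimum.

local minimum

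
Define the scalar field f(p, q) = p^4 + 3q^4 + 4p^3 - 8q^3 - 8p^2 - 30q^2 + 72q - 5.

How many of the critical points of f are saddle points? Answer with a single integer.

f separates as a function of p plus a function of q, so ∇f=0 decouples.
∂f/∂p = 4p(p - 1)(p + 4) = 0 at p ∈ {-4, 0, 1}; ∂f/∂q = 12(q - 3)(q - 1)(q + 2) = 0 at q ∈ {-2, 1, 3}.
The Hessian is diagonal: diag(f_pp, f_qq). Second derivatives: f_pp(-4)=80, f_pp(0)=-16, f_pp(1)=20; f_qq(-2)=180, f_qq(1)=-72, f_qq(3)=120.
Saddle points occur where the two diagonal entries have opposite signs: (-4, 1), (0, -2), (0, 3), (1, 1). Count: 4.

4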